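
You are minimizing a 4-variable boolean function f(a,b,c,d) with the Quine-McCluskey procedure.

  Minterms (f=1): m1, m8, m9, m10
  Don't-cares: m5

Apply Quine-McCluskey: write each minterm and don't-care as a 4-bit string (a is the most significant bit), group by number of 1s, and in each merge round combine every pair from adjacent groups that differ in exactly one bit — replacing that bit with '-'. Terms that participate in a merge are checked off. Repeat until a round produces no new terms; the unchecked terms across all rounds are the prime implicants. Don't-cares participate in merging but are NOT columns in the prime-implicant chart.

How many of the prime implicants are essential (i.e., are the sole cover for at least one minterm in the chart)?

Round 0: 0001✓ 0101✓ 1000✓ 1001✓ 1010✓
Round 1: -001 0-01 10-0 100-
PIs = {-001, 0-01, 10-0, 100-}
Coverage chart:
  m1: -001,0-01
  m8: 10-0,100-
  m9: -001,100-
  m10: 10-0 ←essential
Essential: 10-0

1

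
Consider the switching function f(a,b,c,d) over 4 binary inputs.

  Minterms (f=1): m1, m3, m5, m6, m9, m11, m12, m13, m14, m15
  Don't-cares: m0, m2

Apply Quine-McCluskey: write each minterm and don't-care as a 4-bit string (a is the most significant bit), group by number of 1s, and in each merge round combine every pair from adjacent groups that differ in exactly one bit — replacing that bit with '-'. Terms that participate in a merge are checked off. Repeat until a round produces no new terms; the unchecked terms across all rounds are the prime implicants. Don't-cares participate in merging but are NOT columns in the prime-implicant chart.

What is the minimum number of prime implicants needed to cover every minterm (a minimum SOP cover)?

4

Round 0: 0000✓ 0001✓ 0010✓ 0011✓ 0101✓ 0110✓ 1001✓ 1011✓ 1100✓ 1101✓ 1110✓ 1111✓
Round 1: -001✓ -011✓ -101✓ -110 0-01✓ 0-10 00-0✓ 00-1✓ 000-✓ 001-✓ 1-01✓ 1-11✓ 10-1✓ 11-0✓ 11-1✓ 110-✓ 111-✓
Round 2: --01 -0-1 00-- 1--1 11--
PIs = {--01, -0-1, -110, 0-10, 00--, 1--1, 11--}
Coverage chart:
  m1: --01,-0-1,00--
  m3: -0-1,00--
  m5: --01 ←essential
  m6: -110,0-10
  m9: --01,-0-1,1--1
  m11: -0-1,1--1
  m12: 11-- ←essential
  m13: --01,1--1,11--
  m14: -110,11--
  m15: 1--1,11--
Essential: --01, 11--
Petrick residual → -0-1, -110
Min cover (4 terms): c'd + b'd + bcd' + ab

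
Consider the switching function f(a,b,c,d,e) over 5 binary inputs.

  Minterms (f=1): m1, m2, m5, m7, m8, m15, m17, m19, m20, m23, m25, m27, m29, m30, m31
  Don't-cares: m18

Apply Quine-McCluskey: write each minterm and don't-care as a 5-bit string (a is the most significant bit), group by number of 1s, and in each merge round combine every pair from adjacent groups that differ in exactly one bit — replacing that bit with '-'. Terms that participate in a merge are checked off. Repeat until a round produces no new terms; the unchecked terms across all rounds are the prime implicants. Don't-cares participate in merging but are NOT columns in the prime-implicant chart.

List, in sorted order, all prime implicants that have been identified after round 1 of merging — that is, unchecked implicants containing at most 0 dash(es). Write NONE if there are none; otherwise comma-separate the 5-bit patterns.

Round 0: 00001✓ 00010✓ 00101✓ 00111✓ 01000 01111✓ 10001✓ 10010✓ 10011✓ 10100 10111✓ 11001✓ 11011✓ 11101✓ 11110✓ 11111✓
Round 1: -0001 -0010 -0111✓ -1111✓ 0-111✓ 00-01 001-1 1-001✓ 1-011✓ 1-111✓ 10-11✓ 100-1✓ 1001- 11-01✓ 11-11✓ 110-1✓ 111-1✓ 1111-
Round 2: --111 1--11 1-0-1 11--1
PIs = {--111, -0001, -0010, 00-01, 001-1, 01000, 1--11, 1-0-1, 1001-, 10100, 11--1, 1111-}

01000, 10100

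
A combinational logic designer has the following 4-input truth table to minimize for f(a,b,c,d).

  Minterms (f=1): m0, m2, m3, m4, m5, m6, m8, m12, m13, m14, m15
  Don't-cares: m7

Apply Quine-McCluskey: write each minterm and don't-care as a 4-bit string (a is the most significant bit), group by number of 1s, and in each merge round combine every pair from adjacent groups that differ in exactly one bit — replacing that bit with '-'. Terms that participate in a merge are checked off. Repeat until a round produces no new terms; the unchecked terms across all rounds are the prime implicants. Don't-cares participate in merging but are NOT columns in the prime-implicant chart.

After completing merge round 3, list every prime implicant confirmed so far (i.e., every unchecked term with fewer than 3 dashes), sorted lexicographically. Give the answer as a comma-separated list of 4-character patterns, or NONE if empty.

--00, 0--0, 0-1-

[col 0] 0000*, 0010*, 0011*, 0100*, 0101*, 0110*, 0111*, 1000*, 1100*, 1101*, 1110*, 1111*
[col 1] -000*, -100*, -101*, -110*, -111*, 0-00*, 0-10*, 0-11*, 00-0*, 001-*, 01-0*, 01-1*, 010-*, 011-*, 1-00*, 11-0*, 11-1*, 110-*, 111-*
[col 2] --00, -1-0*, -1-1*, -10-*, -11-*, 0--0, 0-1-, 01--*, 11--*
[col 3] -1--
Prime implicants: --00, -1--, 0--0, 0-1-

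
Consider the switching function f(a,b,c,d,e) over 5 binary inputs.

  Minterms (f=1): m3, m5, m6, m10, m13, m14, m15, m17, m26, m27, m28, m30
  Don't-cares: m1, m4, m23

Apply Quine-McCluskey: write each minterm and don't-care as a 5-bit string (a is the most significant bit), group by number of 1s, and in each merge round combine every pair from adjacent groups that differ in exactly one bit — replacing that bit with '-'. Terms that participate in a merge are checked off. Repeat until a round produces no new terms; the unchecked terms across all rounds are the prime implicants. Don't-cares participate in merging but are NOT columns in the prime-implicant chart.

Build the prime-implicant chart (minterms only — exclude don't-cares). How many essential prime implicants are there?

size-2^0 implicants → 00001(✓)  00011(✓)  00100(✓)  00101(✓)  00110(✓)  01010(✓)  01101(✓)  01110(✓)  01111(✓)  10001(✓)  10111  11010(✓)  11011(✓)  11100(✓)  11110(✓)
size-2^1 implicants → -0001  -1010(✓)  -1110(✓)  0-101  0-110  00-01  000-1  001-0  0010-  01-10(✓)  011-1  0111-  11-10(✓)  1101-  111-0
size-2^2 implicants → -1-10
Unchecked terms (primes): -0001, -1-10, 0-101, 0-110, 00-01, 000-1, 001-0, 0010-, 011-1, 0111-, 10111, 1101-, 111-0
Minterm coverage:
  m3 ⊆ 000-1 [E]
  m5 ⊆ 0-101,00-01,0010-
  m6 ⊆ 0-110,001-0
  m10 ⊆ -1-10 [E]
  m13 ⊆ 0-101,011-1
  m14 ⊆ -1-10,0-110,0111-
  m15 ⊆ 011-1,0111-
  m17 ⊆ -0001 [E]
  m26 ⊆ -1-10,1101-
  m27 ⊆ 1101- [E]
  m28 ⊆ 111-0 [E]
  m30 ⊆ -1-10,111-0
E = {-0001, -1-10, 000-1, 1101-, 111-0}

5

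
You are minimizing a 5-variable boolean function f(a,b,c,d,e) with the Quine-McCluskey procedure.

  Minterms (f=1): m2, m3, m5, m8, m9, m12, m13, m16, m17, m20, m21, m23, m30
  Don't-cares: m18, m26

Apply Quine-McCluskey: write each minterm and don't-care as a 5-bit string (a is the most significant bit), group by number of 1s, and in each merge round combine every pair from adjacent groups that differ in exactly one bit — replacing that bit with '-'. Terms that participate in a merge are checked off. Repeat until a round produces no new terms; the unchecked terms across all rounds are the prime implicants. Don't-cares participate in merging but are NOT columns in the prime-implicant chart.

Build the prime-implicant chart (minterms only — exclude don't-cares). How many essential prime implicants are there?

5

size-2^0 implicants → 00010(✓)  00011(✓)  00101(✓)  01000(✓)  01001(✓)  01100(✓)  01101(✓)  10000(✓)  10001(✓)  10010(✓)  10100(✓)  10101(✓)  10111(✓)  11010(✓)  11110(✓)
size-2^1 implicants → -0010  -0101  0-101  0001-  01-00(✓)  01-01(✓)  0100-(✓)  0110-(✓)  1-010  10-00(✓)  10-01(✓)  100-0  1000-(✓)  101-1  1010-(✓)  11-10
size-2^2 implicants → 01-0-  10-0-
Unchecked terms (primes): -0010, -0101, 0-101, 0001-, 01-0-, 1-010, 10-0-, 100-0, 101-1, 11-10
Minterm coverage:
  m2 ⊆ -0010,0001-
  m3 ⊆ 0001- [E]
  m5 ⊆ -0101,0-101
  m8 ⊆ 01-0- [E]
  m9 ⊆ 01-0- [E]
  m12 ⊆ 01-0- [E]
  m13 ⊆ 0-101,01-0-
  m16 ⊆ 10-0-,100-0
  m17 ⊆ 10-0- [E]
  m20 ⊆ 10-0- [E]
  m21 ⊆ -0101,10-0-,101-1
  m23 ⊆ 101-1 [E]
  m30 ⊆ 11-10 [E]
E = {0001-, 01-0-, 10-0-, 101-1, 11-10}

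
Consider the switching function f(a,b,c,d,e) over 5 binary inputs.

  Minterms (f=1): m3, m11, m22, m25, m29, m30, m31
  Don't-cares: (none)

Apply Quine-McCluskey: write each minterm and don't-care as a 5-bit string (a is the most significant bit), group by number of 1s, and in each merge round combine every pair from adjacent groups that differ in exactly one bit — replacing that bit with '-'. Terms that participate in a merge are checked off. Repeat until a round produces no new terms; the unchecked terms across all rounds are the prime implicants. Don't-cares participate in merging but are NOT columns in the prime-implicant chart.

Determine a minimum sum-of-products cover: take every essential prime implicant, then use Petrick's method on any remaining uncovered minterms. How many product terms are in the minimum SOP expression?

[col 0] 00011*, 01011*, 10110*, 11001*, 11101*, 11110*, 11111*
[col 1] 0-011, 1-110, 11-01, 111-1, 1111-
Prime implicants: 0-011, 1-110, 11-01, 111-1, 1111-
PI chart (minterm → PIs covering it):
  3 | 0-011  (sole → essential)
  11 | 0-011  (sole → essential)
  22 | 1-110  (sole → essential)
  25 | 11-01  (sole → essential)
  29 | 11-01,111-1
  30 | 1-110,1111-
  31 | 111-1,1111-
Essential prime implicants: 0-011, 1-110, 11-01
Petrick residual → 111-1
Minimum SOP uses 4 PIs: a'c'de + acde' + abd'e + abce

4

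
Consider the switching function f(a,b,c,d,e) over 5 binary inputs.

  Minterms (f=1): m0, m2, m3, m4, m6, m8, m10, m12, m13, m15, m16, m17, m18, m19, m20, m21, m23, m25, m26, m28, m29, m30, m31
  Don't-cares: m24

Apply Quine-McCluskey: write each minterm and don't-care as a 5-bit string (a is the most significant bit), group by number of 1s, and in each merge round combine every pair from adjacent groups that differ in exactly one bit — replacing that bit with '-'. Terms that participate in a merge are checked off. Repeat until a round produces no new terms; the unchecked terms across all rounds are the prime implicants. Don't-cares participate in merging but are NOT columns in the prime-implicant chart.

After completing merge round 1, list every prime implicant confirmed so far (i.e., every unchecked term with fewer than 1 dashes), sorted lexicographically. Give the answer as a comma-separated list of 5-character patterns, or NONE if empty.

[col 0] 00000*, 00010*, 00011*, 00100*, 00110*, 01000*, 01010*, 01100*, 01101*, 01111*, 10000*, 10001*, 10010*, 10011*, 10100*, 10101*, 10111*, 11000*, 11001*, 11010*, 11100*, 11101*, 11110*, 11111*
[col 1] -0000*, -0010*, -0011*, -0100*, -1000*, -1010*, -1100*, -1101*, -1111*, 0-000*, 0-010*, 0-100*, 00-00*, 00-10*, 000-0*, 0001-*, 001-0*, 01-00*, 010-0*, 011-1*, 0110-*, 1-000*, 1-001*, 1-010*, 1-100*, 1-101*, 1-111*, 10-00*, 10-01*, 10-11*, 100-0*, 100-1*, 1000-*, 1001-*, 101-1*, 1010-*, 11-00*, 11-01*, 11-10*, 110-0*, 1100-*, 111-0*, 111-1*, 1110-*, 1111-*
[col 2] --000*, --010*, --100*, -0-00*, -00-0*, -001-, -1-00*, -10-0*, -11-1, -110-, 0--00*, 0-0-0*, 00--0, 1--00*, 1--01*, 1-0-0*, 1-00-*, 1-1-1, 1-10-*, 10--1, 10-0-*, 100--, 11--0, 11-0-*, 111--
[col 3] ---00, --0-0, 1--0-
Prime implicants: ---00, --0-0, -001-, -11-1, -110-, 00--0, 1--0-, 1-1-1, 10--1, 100--, 11--0, 111--

NONE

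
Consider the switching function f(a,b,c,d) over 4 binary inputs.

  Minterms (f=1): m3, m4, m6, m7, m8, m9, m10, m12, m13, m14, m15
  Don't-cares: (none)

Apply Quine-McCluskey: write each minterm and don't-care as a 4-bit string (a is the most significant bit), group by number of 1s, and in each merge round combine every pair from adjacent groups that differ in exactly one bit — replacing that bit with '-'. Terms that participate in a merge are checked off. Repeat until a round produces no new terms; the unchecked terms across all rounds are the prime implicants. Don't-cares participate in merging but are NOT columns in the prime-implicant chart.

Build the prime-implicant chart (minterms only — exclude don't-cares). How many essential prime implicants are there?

4

[col 0] 0011*, 0100*, 0110*, 0111*, 1000*, 1001*, 1010*, 1100*, 1101*, 1110*, 1111*
[col 1] -100*, -110*, -111*, 0-11, 01-0*, 011-*, 1-00*, 1-01*, 1-10*, 10-0*, 100-*, 11-0*, 11-1*, 110-*, 111-*
[col 2] -1-0, -11-, 1--0, 1-0-, 11--
Prime implicants: -1-0, -11-, 0-11, 1--0, 1-0-, 11--
PI chart (minterm → PIs covering it):
  3 | 0-11  (sole → essential)
  4 | -1-0  (sole → essential)
  6 | -1-0,-11-
  7 | -11-,0-11
  8 | 1--0,1-0-
  9 | 1-0-  (sole → essential)
  10 | 1--0  (sole → essential)
  12 | -1-0,1--0,1-0-,11--
  13 | 1-0-,11--
  14 | -1-0,-11-,1--0,11--
  15 | -11-,11--
Essential prime implicants: -1-0, 0-11, 1--0, 1-0-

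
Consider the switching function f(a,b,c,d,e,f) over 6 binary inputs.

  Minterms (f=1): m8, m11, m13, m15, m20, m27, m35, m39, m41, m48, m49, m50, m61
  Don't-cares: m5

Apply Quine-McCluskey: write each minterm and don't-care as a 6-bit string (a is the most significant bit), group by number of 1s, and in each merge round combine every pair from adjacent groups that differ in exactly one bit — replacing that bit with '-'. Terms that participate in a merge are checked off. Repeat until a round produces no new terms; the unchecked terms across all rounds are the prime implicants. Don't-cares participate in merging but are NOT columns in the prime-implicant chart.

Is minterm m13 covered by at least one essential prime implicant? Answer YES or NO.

NO

size-2^0 implicants → 000101(✓)  001000  001011(✓)  001101(✓)  001111(✓)  010100  011011(✓)  100011(✓)  100111(✓)  101001  110000(✓)  110001(✓)  110010(✓)  111101
size-2^1 implicants → 0-1011  00-101  001-11  0011-1  100-11  1100-0  11000-
Unchecked terms (primes): 0-1011, 00-101, 001-11, 001000, 0011-1, 010100, 100-11, 101001, 1100-0, 11000-, 111101
Minterm coverage:
  m8 ⊆ 001000 [E]
  m11 ⊆ 0-1011,001-11
  m13 ⊆ 00-101,0011-1
  m15 ⊆ 001-11,0011-1
  m20 ⊆ 010100 [E]
  m27 ⊆ 0-1011 [E]
  m35 ⊆ 100-11 [E]
  m39 ⊆ 100-11 [E]
  m41 ⊆ 101001 [E]
  m48 ⊆ 1100-0,11000-
  m49 ⊆ 11000- [E]
  m50 ⊆ 1100-0 [E]
  m61 ⊆ 111101 [E]
E = {0-1011, 001000, 010100, 100-11, 101001, 1100-0, 11000-, 111101}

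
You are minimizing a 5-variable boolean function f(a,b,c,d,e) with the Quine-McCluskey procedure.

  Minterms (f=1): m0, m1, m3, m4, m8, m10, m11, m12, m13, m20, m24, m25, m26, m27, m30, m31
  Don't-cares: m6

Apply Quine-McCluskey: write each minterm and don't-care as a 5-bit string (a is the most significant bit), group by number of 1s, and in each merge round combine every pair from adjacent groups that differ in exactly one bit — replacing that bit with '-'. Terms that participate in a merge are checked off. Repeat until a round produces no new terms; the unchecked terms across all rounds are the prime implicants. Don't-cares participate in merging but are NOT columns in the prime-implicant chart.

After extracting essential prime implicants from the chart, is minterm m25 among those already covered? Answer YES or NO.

Round 0: 00000✓ 00001✓ 00011✓ 00100✓ 00110✓ 01000✓ 01010✓ 01011✓ 01100✓ 01101✓ 10100✓ 11000✓ 11001✓ 11010✓ 11011✓ 11110✓ 11111✓
Round 1: -0100 -1000✓ -1010✓ -1011✓ 0-000✓ 0-011 0-100✓ 00-00✓ 000-1 0000- 001-0 01-00✓ 010-0✓ 0101-✓ 0110- 11-10✓ 11-11✓ 110-0✓ 110-1✓ 1100-✓ 1101-✓ 1111-✓
Round 2: -10-0 -101- 0--00 11-1- 110--
PIs = {-0100, -10-0, -101-, 0--00, 0-011, 000-1, 0000-, 001-0, 0110-, 11-1-, 110--}
Coverage chart:
  m0: 0--00,0000-
  m1: 000-1,0000-
  m3: 0-011,000-1
  m4: -0100,0--00,001-0
  m8: -10-0,0--00
  m10: -10-0,-101-
  m11: -101-,0-011
  m12: 0--00,0110-
  m13: 0110- ←essential
  m20: -0100 ←essential
  m24: -10-0,110--
  m25: 110-- ←essential
  m26: -10-0,-101-,11-1-,110--
  m27: -101-,11-1-,110--
  m30: 11-1- ←essential
  m31: 11-1- ←essential
Essential: -0100, 0110-, 11-1-, 110--

YES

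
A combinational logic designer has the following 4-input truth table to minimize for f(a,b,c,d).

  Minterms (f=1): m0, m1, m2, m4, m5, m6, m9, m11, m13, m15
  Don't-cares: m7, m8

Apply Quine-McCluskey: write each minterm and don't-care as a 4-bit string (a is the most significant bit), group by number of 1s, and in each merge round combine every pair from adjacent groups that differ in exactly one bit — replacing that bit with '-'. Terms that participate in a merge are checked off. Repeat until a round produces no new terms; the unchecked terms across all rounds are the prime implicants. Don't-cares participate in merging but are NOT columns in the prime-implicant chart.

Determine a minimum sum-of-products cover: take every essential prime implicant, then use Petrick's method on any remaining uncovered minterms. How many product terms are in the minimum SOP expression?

3

size-2^0 implicants → 0000(✓)  0001(✓)  0010(✓)  0100(✓)  0101(✓)  0110(✓)  0111(✓)  1000(✓)  1001(✓)  1011(✓)  1101(✓)  1111(✓)
size-2^1 implicants → -000(✓)  -001(✓)  -101(✓)  -111(✓)  0-00(✓)  0-01(✓)  0-10(✓)  00-0(✓)  000-(✓)  01-0(✓)  01-1(✓)  010-(✓)  011-(✓)  1-01(✓)  1-11(✓)  10-1(✓)  100-(✓)  11-1(✓)
size-2^2 implicants → --01  -00-  -1-1  0--0  0-0-  01--  1--1
Unchecked terms (primes): --01, -00-, -1-1, 0--0, 0-0-, 01--, 1--1
Minterm coverage:
  m0 ⊆ -00-,0--0,0-0-
  m1 ⊆ --01,-00-,0-0-
  m2 ⊆ 0--0 [E]
  m4 ⊆ 0--0,0-0-,01--
  m5 ⊆ --01,-1-1,0-0-,01--
  m6 ⊆ 0--0,01--
  m9 ⊆ --01,-00-,1--1
  m11 ⊆ 1--1 [E]
  m13 ⊆ --01,-1-1,1--1
  m15 ⊆ -1-1,1--1
E = {0--0, 1--1}
Petrick residual → --01
Cover = c'd + a'd' + ad  |cover|=3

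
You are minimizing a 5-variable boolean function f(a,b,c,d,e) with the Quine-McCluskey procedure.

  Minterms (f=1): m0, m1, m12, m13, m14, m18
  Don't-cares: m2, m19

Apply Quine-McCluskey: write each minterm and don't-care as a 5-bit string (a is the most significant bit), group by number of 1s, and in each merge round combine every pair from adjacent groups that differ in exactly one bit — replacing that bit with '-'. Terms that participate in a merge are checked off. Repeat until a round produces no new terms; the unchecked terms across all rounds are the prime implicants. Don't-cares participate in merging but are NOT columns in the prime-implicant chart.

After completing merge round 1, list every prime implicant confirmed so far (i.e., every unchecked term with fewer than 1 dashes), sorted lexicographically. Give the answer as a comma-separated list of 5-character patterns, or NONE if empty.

NONE

[col 0] 00000*, 00001*, 00010*, 01100*, 01101*, 01110*, 10010*, 10011*
[col 1] -0010, 000-0, 0000-, 011-0, 0110-, 1001-
Prime implicants: -0010, 000-0, 0000-, 011-0, 0110-, 1001-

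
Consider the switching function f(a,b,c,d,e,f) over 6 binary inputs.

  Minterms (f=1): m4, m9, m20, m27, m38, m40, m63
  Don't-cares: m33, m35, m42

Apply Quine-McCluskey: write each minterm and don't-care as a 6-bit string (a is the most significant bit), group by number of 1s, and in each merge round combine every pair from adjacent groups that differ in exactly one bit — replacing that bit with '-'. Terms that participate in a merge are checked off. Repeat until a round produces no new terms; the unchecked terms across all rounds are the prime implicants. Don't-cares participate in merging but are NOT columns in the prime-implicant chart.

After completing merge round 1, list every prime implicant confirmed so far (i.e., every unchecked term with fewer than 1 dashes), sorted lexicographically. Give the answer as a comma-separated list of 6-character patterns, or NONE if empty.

001001, 011011, 100110, 111111

Round 0: 000100✓ 001001 010100✓ 011011 100001✓ 100011✓ 100110 101000✓ 101010✓ 111111
Round 1: 0-0100 1000-1 1010-0
PIs = {0-0100, 001001, 011011, 1000-1, 100110, 1010-0, 111111}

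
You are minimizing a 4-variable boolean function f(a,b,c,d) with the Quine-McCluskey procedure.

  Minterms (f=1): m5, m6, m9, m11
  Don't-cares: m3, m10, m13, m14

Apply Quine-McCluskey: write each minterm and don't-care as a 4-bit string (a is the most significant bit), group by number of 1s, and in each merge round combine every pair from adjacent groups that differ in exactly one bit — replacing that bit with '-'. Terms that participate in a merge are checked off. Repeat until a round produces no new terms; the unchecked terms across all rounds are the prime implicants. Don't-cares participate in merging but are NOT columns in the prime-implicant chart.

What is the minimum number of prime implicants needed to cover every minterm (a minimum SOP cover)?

Round 0: 0011✓ 0101✓ 0110✓ 1001✓ 1010✓ 1011✓ 1101✓ 1110✓
Round 1: -011 -101 -110 1-01 1-10 10-1 101-
PIs = {-011, -101, -110, 1-01, 1-10, 10-1, 101-}
Coverage chart:
  m5: -101 ←essential
  m6: -110 ←essential
  m9: 1-01,10-1
  m11: -011,10-1,101-
Essential: -101, -110
Petrick residual → 10-1
Min cover (3 terms): bc'd + bcd' + ab'd

3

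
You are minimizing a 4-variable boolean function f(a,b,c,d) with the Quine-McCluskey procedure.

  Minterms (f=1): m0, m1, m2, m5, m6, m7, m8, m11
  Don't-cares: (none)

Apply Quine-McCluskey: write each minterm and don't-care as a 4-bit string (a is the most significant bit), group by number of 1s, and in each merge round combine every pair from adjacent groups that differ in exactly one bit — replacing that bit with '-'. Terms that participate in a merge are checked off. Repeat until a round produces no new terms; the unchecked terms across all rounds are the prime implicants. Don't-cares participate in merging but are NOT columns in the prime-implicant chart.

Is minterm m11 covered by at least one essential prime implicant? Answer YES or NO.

YES

Round 0: 0000✓ 0001✓ 0010✓ 0101✓ 0110✓ 0111✓ 1000✓ 1011
Round 1: -000 0-01 0-10 00-0 000- 01-1 011-
PIs = {-000, 0-01, 0-10, 00-0, 000-, 01-1, 011-, 1011}
Coverage chart:
  m0: -000,00-0,000-
  m1: 0-01,000-
  m2: 0-10,00-0
  m5: 0-01,01-1
  m6: 0-10,011-
  m7: 01-1,011-
  m8: -000 ←essential
  m11: 1011 ←essential
Essential: -000, 1011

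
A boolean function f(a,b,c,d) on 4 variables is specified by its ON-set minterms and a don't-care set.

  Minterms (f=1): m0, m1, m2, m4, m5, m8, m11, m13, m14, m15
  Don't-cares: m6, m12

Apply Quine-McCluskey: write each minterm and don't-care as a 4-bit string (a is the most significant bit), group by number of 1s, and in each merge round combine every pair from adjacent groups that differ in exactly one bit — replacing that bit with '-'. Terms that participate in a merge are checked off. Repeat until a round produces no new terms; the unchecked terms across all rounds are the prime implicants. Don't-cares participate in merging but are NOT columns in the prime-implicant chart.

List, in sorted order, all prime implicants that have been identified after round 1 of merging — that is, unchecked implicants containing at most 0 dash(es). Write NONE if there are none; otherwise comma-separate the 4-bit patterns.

Round 0: 0000✓ 0001✓ 0010✓ 0100✓ 0101✓ 0110✓ 1000✓ 1011✓ 1100✓ 1101✓ 1110✓ 1111✓
Round 1: -000✓ -100✓ -101✓ -110✓ 0-00✓ 0-01✓ 0-10✓ 00-0✓ 000-✓ 01-0✓ 010-✓ 1-00✓ 1-11 11-0✓ 11-1✓ 110-✓ 111-✓
Round 2: --00 -1-0 -10- 0--0 0-0- 11--
PIs = {--00, -1-0, -10-, 0--0, 0-0-, 1-11, 11--}

NONE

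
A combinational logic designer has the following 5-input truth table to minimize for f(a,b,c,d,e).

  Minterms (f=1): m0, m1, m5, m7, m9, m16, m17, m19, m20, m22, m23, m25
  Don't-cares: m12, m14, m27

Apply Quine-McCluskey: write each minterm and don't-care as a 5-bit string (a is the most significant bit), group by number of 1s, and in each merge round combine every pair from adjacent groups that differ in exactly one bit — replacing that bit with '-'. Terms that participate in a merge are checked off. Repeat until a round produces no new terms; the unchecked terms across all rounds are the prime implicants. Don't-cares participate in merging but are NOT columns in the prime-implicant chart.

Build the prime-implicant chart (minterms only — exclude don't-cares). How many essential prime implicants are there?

2

size-2^0 implicants → 00000(✓)  00001(✓)  00101(✓)  00111(✓)  01001(✓)  01100(✓)  01110(✓)  10000(✓)  10001(✓)  10011(✓)  10100(✓)  10110(✓)  10111(✓)  11001(✓)  11011(✓)
size-2^1 implicants → -0000(✓)  -0001(✓)  -0111  -1001(✓)  0-001(✓)  00-01  0000-(✓)  001-1  011-0  1-001(✓)  1-011(✓)  10-00  10-11  100-1(✓)  1000-(✓)  101-0  1011-  110-1(✓)
size-2^2 implicants → --001  -000-  1-0-1
Unchecked terms (primes): --001, -000-, -0111, 00-01, 001-1, 011-0, 1-0-1, 10-00, 10-11, 101-0, 1011-
Minterm coverage:
  m0 ⊆ -000- [E]
  m1 ⊆ --001,-000-,00-01
  m5 ⊆ 00-01,001-1
  m7 ⊆ -0111,001-1
  m9 ⊆ --001 [E]
  m16 ⊆ -000-,10-00
  m17 ⊆ --001,-000-,1-0-1
  m19 ⊆ 1-0-1,10-11
  m20 ⊆ 10-00,101-0
  m22 ⊆ 101-0,1011-
  m23 ⊆ -0111,10-11,1011-
  m25 ⊆ --001,1-0-1
E = {--001, -000-}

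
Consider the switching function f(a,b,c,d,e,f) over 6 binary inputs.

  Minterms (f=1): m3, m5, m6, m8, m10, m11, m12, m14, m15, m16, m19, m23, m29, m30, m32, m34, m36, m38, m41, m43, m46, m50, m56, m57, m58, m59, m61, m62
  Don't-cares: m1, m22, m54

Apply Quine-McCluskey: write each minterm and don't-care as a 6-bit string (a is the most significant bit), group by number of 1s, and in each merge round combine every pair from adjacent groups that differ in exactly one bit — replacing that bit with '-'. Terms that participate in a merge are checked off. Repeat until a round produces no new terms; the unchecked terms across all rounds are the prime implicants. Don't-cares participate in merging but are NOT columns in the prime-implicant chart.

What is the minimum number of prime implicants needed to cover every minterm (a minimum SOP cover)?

12

size-2^0 implicants → 000001(✓)  000011(✓)  000101(✓)  000110(✓)  001000(✓)  001010(✓)  001011(✓)  001100(✓)  001110(✓)  001111(✓)  010000  010011(✓)  010110(✓)  010111(✓)  011101(✓)  011110(✓)  100000(✓)  100010(✓)  100100(✓)  100110(✓)  101001(✓)  101011(✓)  101110(✓)  110010(✓)  110110(✓)  111000(✓)  111001(✓)  111010(✓)  111011(✓)  111101(✓)  111110(✓)
size-2^1 implicants → -00110(✓)  -01011  -01110(✓)  -10110(✓)  -11101  -11110(✓)  0-0011  0-0110(✓)  0-1110(✓)  00-011  00-110(✓)  000-01  0000-1  001-00(✓)  001-10(✓)  001-11(✓)  0010-0(✓)  00101-(✓)  0011-0(✓)  00111-(✓)  01-110(✓)  010-11  01011-  1-0010(✓)  1-0110(✓)  1-1001(✓)  1-1011(✓)  1-1110(✓)  10-110(✓)  100-00(✓)  100-10(✓)  1000-0(✓)  1001-0(✓)  1010-1(✓)  11-010(✓)  11-110(✓)  110-10(✓)  111-01  111-10(✓)  1110-0(✓)  1110-1(✓)  11100-(✓)  11101-(✓)
size-2^2 implicants → --0110(✓)  --1110(✓)  -0-110(✓)  -1-110(✓)  0--110(✓)  001--0  001-1-  1--110(✓)  1-0-10  1-10-1  100--0  11--10  1110--
size-2^3 implicants → ---110
Unchecked terms (primes): ---110, -01011, -11101, 0-0011, 00-011, 000-01, 0000-1, 001--0, 001-1-, 010-11, 010000, 01011-, 1-0-10, 1-10-1, 100--0, 11--10, 111-01, 1110--
Minterm coverage:
  m3 ⊆ 0-0011,00-011,0000-1
  m5 ⊆ 000-01 [E]
  m6 ⊆ ---110 [E]
  m8 ⊆ 001--0 [E]
  m10 ⊆ 001--0,001-1-
  m11 ⊆ -01011,00-011,001-1-
  m12 ⊆ 001--0 [E]
  m14 ⊆ ---110,001--0,001-1-
  m15 ⊆ 001-1- [E]
  m16 ⊆ 010000 [E]
  m19 ⊆ 0-0011,010-11
  m23 ⊆ 010-11,01011-
  m29 ⊆ -11101 [E]
  m30 ⊆ ---110 [E]
  m32 ⊆ 100--0 [E]
  m34 ⊆ 1-0-10,100--0
  m36 ⊆ 100--0 [E]
  m38 ⊆ ---110,1-0-10,100--0
  m41 ⊆ 1-10-1 [E]
  m43 ⊆ -01011,1-10-1
  m46 ⊆ ---110 [E]
  m50 ⊆ 1-0-10,11--10
  m56 ⊆ 1110-- [E]
  m57 ⊆ 1-10-1,111-01,1110--
  m58 ⊆ 11--10,1110--
  m59 ⊆ 1-10-1,1110--
  m61 ⊆ -11101,111-01
  m62 ⊆ ---110,11--10
E = {---110, -11101, 000-01, 001--0, 001-1-, 010000, 1-10-1, 100--0, 1110--}
Petrick residual → 0-0011, 010-11, 1-0-10
Cover = def' + bcde'f + a'c'd'ef + a'b'c'e'f + a'b'cf' + a'b'ce + a'bc'ef + a'bc'd'e'f' + ac'ef' + acd'f + ab'c'f' + abcd'  |cover|=12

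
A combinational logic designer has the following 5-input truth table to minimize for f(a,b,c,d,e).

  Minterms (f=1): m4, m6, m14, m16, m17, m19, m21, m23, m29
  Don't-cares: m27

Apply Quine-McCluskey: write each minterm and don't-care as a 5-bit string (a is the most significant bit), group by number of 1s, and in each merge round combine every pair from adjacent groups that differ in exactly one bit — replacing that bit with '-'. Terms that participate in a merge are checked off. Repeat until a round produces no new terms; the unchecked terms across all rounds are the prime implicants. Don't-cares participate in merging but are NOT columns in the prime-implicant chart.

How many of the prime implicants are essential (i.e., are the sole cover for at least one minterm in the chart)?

[col 0] 00100*, 00110*, 01110*, 10000*, 10001*, 10011*, 10101*, 10111*, 11011*, 11101*
[col 1] 0-110, 001-0, 1-011, 1-101, 10-01*, 10-11*, 100-1*, 1000-, 101-1*
[col 2] 10--1
Prime implicants: 0-110, 001-0, 1-011, 1-101, 10--1, 1000-
PI chart (minterm → PIs covering it):
  4 | 001-0  (sole → essential)
  6 | 0-110,001-0
  14 | 0-110  (sole → essential)
  16 | 1000-  (sole → essential)
  17 | 10--1,1000-
  19 | 1-011,10--1
  21 | 1-101,10--1
  23 | 10--1  (sole → essential)
  29 | 1-101  (sole → essential)
Essential prime implicants: 0-110, 001-0, 1-101, 10--1, 1000-

5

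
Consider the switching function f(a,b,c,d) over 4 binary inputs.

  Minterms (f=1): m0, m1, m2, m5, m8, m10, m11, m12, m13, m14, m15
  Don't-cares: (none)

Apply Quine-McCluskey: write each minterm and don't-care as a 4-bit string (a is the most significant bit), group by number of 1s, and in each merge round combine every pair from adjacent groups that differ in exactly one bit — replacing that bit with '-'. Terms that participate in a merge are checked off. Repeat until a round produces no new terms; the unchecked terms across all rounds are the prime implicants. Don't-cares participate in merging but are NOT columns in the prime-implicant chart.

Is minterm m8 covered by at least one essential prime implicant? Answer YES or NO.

YES

Round 0: 0000✓ 0001✓ 0010✓ 0101✓ 1000✓ 1010✓ 1011✓ 1100✓ 1101✓ 1110✓ 1111✓
Round 1: -000✓ -010✓ -101 0-01 00-0✓ 000- 1-00✓ 1-10✓ 1-11✓ 10-0✓ 101-✓ 11-0✓ 11-1✓ 110-✓ 111-✓
Round 2: -0-0 1--0 1-1- 11--
PIs = {-0-0, -101, 0-01, 000-, 1--0, 1-1-, 11--}
Coverage chart:
  m0: -0-0,000-
  m1: 0-01,000-
  m2: -0-0 ←essential
  m5: -101,0-01
  m8: -0-0,1--0
  m10: -0-0,1--0,1-1-
  m11: 1-1- ←essential
  m12: 1--0,11--
  m13: -101,11--
  m14: 1--0,1-1-,11--
  m15: 1-1-,11--
Essential: -0-0, 1-1-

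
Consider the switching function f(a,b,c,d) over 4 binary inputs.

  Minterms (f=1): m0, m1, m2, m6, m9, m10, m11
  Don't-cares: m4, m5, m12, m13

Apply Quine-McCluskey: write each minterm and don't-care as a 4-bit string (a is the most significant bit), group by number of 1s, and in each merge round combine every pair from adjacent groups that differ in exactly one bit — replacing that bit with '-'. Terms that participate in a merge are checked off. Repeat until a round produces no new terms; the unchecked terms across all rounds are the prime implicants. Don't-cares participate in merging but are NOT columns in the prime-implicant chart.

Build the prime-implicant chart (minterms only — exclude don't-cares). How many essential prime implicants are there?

[col 0] 0000*, 0001*, 0010*, 0100*, 0101*, 0110*, 1001*, 1010*, 1011*, 1100*, 1101*
[col 1] -001*, -010, -100*, -101*, 0-00*, 0-01*, 0-10*, 00-0*, 000-*, 01-0*, 010-*, 1-01*, 10-1, 101-, 110-*
[col 2] --01, -10-, 0--0, 0-0-
Prime implicants: --01, -010, -10-, 0--0, 0-0-, 10-1, 101-
PI chart (minterm → PIs covering it):
  0 | 0--0,0-0-
  1 | --01,0-0-
  2 | -010,0--0
  6 | 0--0  (sole → essential)
  9 | --01,10-1
  10 | -010,101-
  11 | 10-1,101-
Essential prime implicants: 0--0

1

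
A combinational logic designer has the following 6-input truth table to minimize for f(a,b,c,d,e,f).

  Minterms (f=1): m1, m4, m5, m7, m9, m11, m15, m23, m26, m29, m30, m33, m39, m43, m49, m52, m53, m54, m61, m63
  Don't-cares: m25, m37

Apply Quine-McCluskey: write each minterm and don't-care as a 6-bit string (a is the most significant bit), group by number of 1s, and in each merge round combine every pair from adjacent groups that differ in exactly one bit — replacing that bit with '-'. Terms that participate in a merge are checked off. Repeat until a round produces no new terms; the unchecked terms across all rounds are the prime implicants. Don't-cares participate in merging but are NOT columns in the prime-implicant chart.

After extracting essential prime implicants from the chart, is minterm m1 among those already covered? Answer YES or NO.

size-2^0 implicants → 000001(✓)  000100(✓)  000101(✓)  000111(✓)  001001(✓)  001011(✓)  001111(✓)  010111(✓)  011001(✓)  011010(✓)  011101(✓)  011110(✓)  100001(✓)  100101(✓)  100111(✓)  101011(✓)  110001(✓)  110100(✓)  110101(✓)  110110(✓)  111101(✓)  111111(✓)
size-2^1 implicants → -00001(✓)  -00101(✓)  -00111(✓)  -01011  -11101  0-0111  0-1001  00-001  00-111  000-01(✓)  0001-1(✓)  00010-  001-11  0010-1  011-01  011-10  1-0001(✓)  1-0101(✓)  100-01(✓)  1001-1(✓)  11-101  110-01(✓)  1101-0  11010-  1111-1
size-2^2 implicants → -00-01  -001-1  1-0-01
Unchecked terms (primes): -00-01, -001-1, -01011, -11101, 0-0111, 0-1001, 00-001, 00-111, 00010-, 001-11, 0010-1, 011-01, 011-10, 1-0-01, 11-101, 1101-0, 11010-, 1111-1
Minterm coverage:
  m1 ⊆ -00-01,00-001
  m4 ⊆ 00010- [E]
  m5 ⊆ -00-01,-001-1,00010-
  m7 ⊆ -001-1,0-0111,00-111
  m9 ⊆ 0-1001,00-001,0010-1
  m11 ⊆ -01011,001-11,0010-1
  m15 ⊆ 00-111,001-11
  m23 ⊆ 0-0111 [E]
  m26 ⊆ 011-10 [E]
  m29 ⊆ -11101,011-01
  m30 ⊆ 011-10 [E]
  m33 ⊆ -00-01,1-0-01
  m39 ⊆ -001-1 [E]
  m43 ⊆ -01011 [E]
  m49 ⊆ 1-0-01 [E]
  m52 ⊆ 1101-0,11010-
  m53 ⊆ 1-0-01,11-101,11010-
  m54 ⊆ 1101-0 [E]
  m61 ⊆ -11101,11-101,1111-1
  m63 ⊆ 1111-1 [E]
E = {-001-1, -01011, 0-0111, 00010-, 011-10, 1-0-01, 1101-0, 1111-1}

NO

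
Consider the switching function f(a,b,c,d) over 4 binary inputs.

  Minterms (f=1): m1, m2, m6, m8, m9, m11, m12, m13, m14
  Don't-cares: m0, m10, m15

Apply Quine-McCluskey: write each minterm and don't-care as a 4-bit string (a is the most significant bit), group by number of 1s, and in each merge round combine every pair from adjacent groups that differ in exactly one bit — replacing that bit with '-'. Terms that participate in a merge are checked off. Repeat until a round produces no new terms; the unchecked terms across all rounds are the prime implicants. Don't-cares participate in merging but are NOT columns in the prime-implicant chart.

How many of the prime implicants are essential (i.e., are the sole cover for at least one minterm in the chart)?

3

Round 0: 0000✓ 0001✓ 0010✓ 0110✓ 1000✓ 1001✓ 1010✓ 1011✓ 1100✓ 1101✓ 1110✓ 1111✓
Round 1: -000✓ -001✓ -010✓ -110✓ 0-10✓ 00-0✓ 000-✓ 1-00✓ 1-01✓ 1-10✓ 1-11✓ 10-0✓ 10-1✓ 100-✓ 101-✓ 11-0✓ 11-1✓ 110-✓ 111-✓
Round 2: --10 -0-0 -00- 1--0✓ 1--1✓ 1-0-✓ 1-1-✓ 10--✓ 11--✓
Round 3: 1---
PIs = {--10, -0-0, -00-, 1---}
Coverage chart:
  m1: -00- ←essential
  m2: --10,-0-0
  m6: --10 ←essential
  m8: -0-0,-00-,1---
  m9: -00-,1---
  m11: 1--- ←essential
  m12: 1--- ←essential
  m13: 1--- ←essential
  m14: --10,1---
Essential: --10, -00-, 1---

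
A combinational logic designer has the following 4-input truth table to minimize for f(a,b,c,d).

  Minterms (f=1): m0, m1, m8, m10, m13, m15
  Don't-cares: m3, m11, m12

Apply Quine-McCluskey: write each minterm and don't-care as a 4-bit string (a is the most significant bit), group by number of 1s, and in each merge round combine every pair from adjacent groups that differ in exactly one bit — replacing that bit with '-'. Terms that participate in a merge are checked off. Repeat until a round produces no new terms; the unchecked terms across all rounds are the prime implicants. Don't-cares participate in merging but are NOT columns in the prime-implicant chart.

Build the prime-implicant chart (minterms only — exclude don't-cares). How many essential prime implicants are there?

0

Round 0: 0000✓ 0001✓ 0011✓ 1000✓ 1010✓ 1011✓ 1100✓ 1101✓ 1111✓
Round 1: -000 -011 00-1 000- 1-00 1-11 10-0 101- 11-1 110-
PIs = {-000, -011, 00-1, 000-, 1-00, 1-11, 10-0, 101-, 11-1, 110-}
Coverage chart:
  m0: -000,000-
  m1: 00-1,000-
  m8: -000,1-00,10-0
  m10: 10-0,101-
  m13: 11-1,110-
  m15: 1-11,11-1
(no essential prime implicants)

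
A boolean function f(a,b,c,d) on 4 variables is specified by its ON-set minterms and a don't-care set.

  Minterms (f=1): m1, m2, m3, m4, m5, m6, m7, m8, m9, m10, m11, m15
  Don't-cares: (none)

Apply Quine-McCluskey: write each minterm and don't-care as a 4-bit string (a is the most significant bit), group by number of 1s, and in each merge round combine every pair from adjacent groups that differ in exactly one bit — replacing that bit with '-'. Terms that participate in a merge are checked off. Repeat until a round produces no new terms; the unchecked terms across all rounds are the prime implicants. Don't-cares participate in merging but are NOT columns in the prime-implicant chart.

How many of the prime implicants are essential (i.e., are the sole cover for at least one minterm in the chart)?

3

[col 0] 0001*, 0010*, 0011*, 0100*, 0101*, 0110*, 0111*, 1000*, 1001*, 1010*, 1011*, 1111*
[col 1] -001*, -010*, -011*, -111*, 0-01*, 0-10*, 0-11*, 00-1*, 001-*, 01-0*, 01-1*, 010-*, 011-*, 1-11*, 10-0*, 10-1*, 100-*, 101-*
[col 2] --11, -0-1, -01-, 0--1, 0-1-, 01--, 10--
Prime implicants: --11, -0-1, -01-, 0--1, 0-1-, 01--, 10--
PI chart (minterm → PIs covering it):
  1 | -0-1,0--1
  2 | -01-,0-1-
  3 | --11,-0-1,-01-,0--1,0-1-
  4 | 01--  (sole → essential)
  5 | 0--1,01--
  6 | 0-1-,01--
  7 | --11,0--1,0-1-,01--
  8 | 10--  (sole → essential)
  9 | -0-1,10--
  10 | -01-,10--
  11 | --11,-0-1,-01-,10--
  15 | --11  (sole → essential)
Essential prime implicants: --11, 01--, 10--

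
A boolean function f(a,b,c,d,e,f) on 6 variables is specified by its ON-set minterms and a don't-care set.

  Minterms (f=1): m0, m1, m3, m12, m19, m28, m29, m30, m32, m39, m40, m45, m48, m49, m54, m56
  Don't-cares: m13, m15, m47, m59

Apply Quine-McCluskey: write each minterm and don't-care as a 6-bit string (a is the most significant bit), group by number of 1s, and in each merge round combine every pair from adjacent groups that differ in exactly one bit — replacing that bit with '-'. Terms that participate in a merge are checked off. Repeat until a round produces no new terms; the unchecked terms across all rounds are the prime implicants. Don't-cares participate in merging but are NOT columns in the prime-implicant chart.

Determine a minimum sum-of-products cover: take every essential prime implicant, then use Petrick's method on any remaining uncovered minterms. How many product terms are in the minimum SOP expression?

Round 0: 000000✓ 000001✓ 000011✓ 001100✓ 001101✓ 001111✓ 010011✓ 011100✓ 011101✓ 011110✓ 100000✓ 100111✓ 101000✓ 101101✓ 101111✓ 110000✓ 110001✓ 110110 111000✓ 111011
Round 1: -00000 -01101✓ -01111✓ 0-0011 0-1100✓ 0-1101✓ 0000-1 00000- 0011-1✓ 00110-✓ 0111-0 01110-✓ 1-0000✓ 1-1000✓ 10-000✓ 10-111 1011-1✓ 11-000✓ 11000-
Round 2: -011-1 0-110- 1--000
PIs = {-00000, -011-1, 0-0011, 0-110-, 0000-1, 00000-, 0111-0, 1--000, 10-111, 11000-, 110110, 111011}
Coverage chart:
  m0: -00000,00000-
  m1: 0000-1,00000-
  m3: 0-0011,0000-1
  m12: 0-110- ←essential
  m19: 0-0011 ←essential
  m28: 0-110-,0111-0
  m29: 0-110- ←essential
  m30: 0111-0 ←essential
  m32: -00000,1--000
  m39: 10-111 ←essential
  m40: 1--000 ←essential
  m45: -011-1 ←essential
  m48: 1--000,11000-
  m49: 11000- ←essential
  m54: 110110 ←essential
  m56: 1--000 ←essential
Essential: -011-1, 0-0011, 0-110-, 0111-0, 1--000, 10-111, 11000-, 110110
Petrick residual → 00000-
Min cover (9 terms): b'cdf + a'c'd'ef + a'cde' + a'b'c'd'e' + a'bcdf' + ad'e'f' + ab'def + abc'd'e' + abc'def'

9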